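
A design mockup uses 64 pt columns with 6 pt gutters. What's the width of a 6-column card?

414 pt

Span of 6: 6·64 + 5·6 = 384 + 30 = 414 pt.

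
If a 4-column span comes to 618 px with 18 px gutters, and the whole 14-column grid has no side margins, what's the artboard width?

2208 px

Subtracting 3 gutters of 18 leaves 564 for 4 columns, so c = 141 px.
Summing: 1974 + 234 = 2208 px.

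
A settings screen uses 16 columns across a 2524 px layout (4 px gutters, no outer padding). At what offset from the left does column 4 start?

474 px

16 columns + 15 gutters: 16c + 15·4 = 2524.
16c = 2524 − 60 = 2464, so c = 154 px.
Each column+gutter stride is 158 px; with no margin, 3 of them is 474 px.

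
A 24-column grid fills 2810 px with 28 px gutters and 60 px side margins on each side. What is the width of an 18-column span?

2010.5 px

Inside the margins: 2810 − 120 = 2690 px.
24 columns + 23 gutters: 24c + 23·28 = 2690.
24c = 2690 − 644 = 2046, so c = 85.25 px.
18-column span = 18·85.25 + 17·28 = 2010.5 px.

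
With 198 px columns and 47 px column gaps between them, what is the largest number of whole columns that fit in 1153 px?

Each extra column adds 198 + 47 = 245 px.
(1153 + 47) / 245 = 4.90, so 4 columns fit.

4 columns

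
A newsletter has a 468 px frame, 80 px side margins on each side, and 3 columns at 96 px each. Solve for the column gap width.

10 px

Subtract both margins: 468 − 2·80 = 308 px.
Columns use 288 px, leaving 20 px across 2 column gaps = 10 px each.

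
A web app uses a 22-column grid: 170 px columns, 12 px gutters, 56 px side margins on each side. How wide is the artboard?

Artboard = 2·56 + 22·170 + 21·12 = 112 + 3740 + 252 = 4104 px.

4104 px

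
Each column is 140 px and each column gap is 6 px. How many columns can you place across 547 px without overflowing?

Each extra column adds 140 + 6 = 146 px.
(547 + 6) / 146 = 3.79, so 3 columns fit.

3 columns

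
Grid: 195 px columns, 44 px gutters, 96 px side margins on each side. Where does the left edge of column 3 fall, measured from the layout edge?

574 px

Each column+gutter stride is 239 px; 2 of them past the 96 px margin is 96 + 478 = 574 px.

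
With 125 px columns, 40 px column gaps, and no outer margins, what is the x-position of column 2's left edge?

165 px

Before column 2: 1 column + 1 column gap.
Offset = 1·(125 + 40) = 1·165 = 165 px.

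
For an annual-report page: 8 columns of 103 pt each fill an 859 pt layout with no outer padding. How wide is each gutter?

8 columns take 8·103 = 824 pt; remaining 35 splits into 7 gutters.
g = 35 / 7 = 5 pt.

5 pt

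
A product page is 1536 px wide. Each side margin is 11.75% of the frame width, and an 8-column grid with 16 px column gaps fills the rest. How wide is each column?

Each margin = 11.75% of 1536 = 180.48 px; content = 1536 − 2·180.48 = 1175.04 px.
1175.04 − 7·16 = 1063.04; ÷8 gives c = 132.88 px.

132.88 px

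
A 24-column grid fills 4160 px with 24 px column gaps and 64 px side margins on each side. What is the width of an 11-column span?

Subtract both margins: 4160 − 2·64 = 4032 px.
24c + 23·24 = 4032 → 24c = 3480 → c = 145 px.
11 columns plus 10 column gaps: 1595 + 240 = 1835 px.

1835 px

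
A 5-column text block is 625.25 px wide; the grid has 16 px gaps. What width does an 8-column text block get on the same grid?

1010 px

625.25 − 4·16 = 561.25; ÷5 gives c = 112.25 px.
8-column span = 8·112.25 + 7·16 = 1010 px.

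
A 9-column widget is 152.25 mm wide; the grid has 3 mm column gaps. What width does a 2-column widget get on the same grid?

Subtracting 8 column gaps of 3 leaves 128.25 for 9 columns, so c = 14.25 mm.
2-column span = 2·14.25 + 1·3 = 31.5 mm.

31.5 mm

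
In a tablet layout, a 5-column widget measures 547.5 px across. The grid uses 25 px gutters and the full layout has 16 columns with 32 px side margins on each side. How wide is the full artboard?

Subtracting 4 gutters of 25 leaves 447.5 for 5 columns, so c = 89.5 px.
Adding margins, columns and gutters: 64 + 1432 + 375 = 1871 px.

1871 px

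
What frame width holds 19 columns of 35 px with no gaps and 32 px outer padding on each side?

729 px

Summing: 64 + 665 = 729 px.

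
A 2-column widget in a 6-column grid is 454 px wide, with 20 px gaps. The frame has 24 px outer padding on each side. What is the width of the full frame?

2 columns + 1 gap: 2c + 1·20 = 454.
2c = 454 − 20 = 434, so c = 217 px.
Adding margins, columns and gutters: 48 + 1302 + 100 = 1450 px.

1450 px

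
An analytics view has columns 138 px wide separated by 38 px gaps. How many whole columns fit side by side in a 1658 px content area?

9 columns: 9·138 + 8·38 = 1546 px ≤ 1658.
10 columns: 1722 px > 1658. So 9.

9 columns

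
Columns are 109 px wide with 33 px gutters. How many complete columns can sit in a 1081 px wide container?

k columns need k·109 + (k−1)·33 = k·142 − 33.
k·142 − 33 ≤ 1081 → k ≤ 1114 / 142 ≈ 7.85, so k = 7.

7 columns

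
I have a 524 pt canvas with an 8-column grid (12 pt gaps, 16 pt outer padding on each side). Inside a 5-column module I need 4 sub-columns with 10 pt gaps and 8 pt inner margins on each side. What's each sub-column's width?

Take off 32 pt of margins, leaving 492 pt.
8c + 7·12 = 492 → 8c = 408 → c = 51 pt.
5-column span = 5·51 + 4·12 = 303 pt.
Inner content = 303 − 2·8 = 287 pt.
287 − 3·10 = 257; ÷4 gives d = 64.25 pt.

64.25 pt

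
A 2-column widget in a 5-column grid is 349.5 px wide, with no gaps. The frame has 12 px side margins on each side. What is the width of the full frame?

897.75 px

2c = 349.5 → c = 174.75 px.
Total width: 2·12 + 5·174.75 = 897.75 px.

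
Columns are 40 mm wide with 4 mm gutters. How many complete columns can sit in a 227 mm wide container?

5 columns

Each extra column adds 40 + 4 = 44 mm.
(227 + 4) / 44 = 5.25, so 5 columns fit.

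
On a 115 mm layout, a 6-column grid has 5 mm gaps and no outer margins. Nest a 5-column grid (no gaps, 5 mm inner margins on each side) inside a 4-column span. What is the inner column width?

6c + 5·5 = 115 → 6c = 90 → c = 15 mm.
4-column span = 4·15 + 3·5 = 75 mm.
Inner content = 75 − 2·5 = 65 mm.
5d = 65 → d = 13 mm.

13 mm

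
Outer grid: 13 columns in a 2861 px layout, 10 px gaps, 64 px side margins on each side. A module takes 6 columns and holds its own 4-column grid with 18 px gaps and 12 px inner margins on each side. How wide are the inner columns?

Take off 128 px of margins, leaving 2733 px.
13 columns + 12 gaps: 13c + 12·10 = 2733.
13c = 2733 − 120 = 2613, so c = 201 px.
6-column span = 6·201 + 5·10 = 1256 px.
Inner content = 1256 − 2·12 = 1232 px.
Subtracting 3 gaps of 18 leaves 1178 for 4 columns, so d = 294.5 px.

294.5 px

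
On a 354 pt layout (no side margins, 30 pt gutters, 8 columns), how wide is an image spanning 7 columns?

306 pt

Subtracting 7 gutters of 30 leaves 144 for 8 columns, so c = 18 pt.
7-column span = 7·18 + 6·30 = 306 pt.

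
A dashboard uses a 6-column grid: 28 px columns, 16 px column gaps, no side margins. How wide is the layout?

248 px

Summing: 168 + 80 = 248 px.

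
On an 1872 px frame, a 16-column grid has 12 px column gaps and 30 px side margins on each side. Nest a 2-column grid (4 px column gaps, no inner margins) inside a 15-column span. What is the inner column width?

847 px

Subtract both margins: 1872 − 2·30 = 1812 px.
16c + 15·12 = 1812 → 16c = 1632 → c = 102 px.
15-column span = 15·102 + 14·12 = 1698 px.
1698 − 1·4 = 1694; ÷2 gives d = 847 px.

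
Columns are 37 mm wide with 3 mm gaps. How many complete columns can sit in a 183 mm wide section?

4 columns

4 columns: 4·37 + 3·3 = 157 mm ≤ 183.
5 columns: 197 mm > 183. So 4.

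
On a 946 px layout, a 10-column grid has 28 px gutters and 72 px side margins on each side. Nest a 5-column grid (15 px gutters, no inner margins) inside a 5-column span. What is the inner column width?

Inside the margins: 946 − 144 = 802 px.
10c + 9·28 = 802 → 10c = 550 → c = 55 px.
5-column span = 5·55 + 4·28 = 387 px.
5 columns + 4 gutters: 5d + 4·15 = 387.
5d = 387 − 60 = 327, so d = 65.4 px.

65.4 px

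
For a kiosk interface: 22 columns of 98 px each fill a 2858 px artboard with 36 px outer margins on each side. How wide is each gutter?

30 px

Inside the margins: 2858 − 72 = 2786 px.
22·98 + 21g = 2786 → 21g = 630 → g = 30 px.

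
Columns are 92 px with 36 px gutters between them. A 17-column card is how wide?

Span of 17: 17·92 + 16·36 = 1564 + 576 = 2140 px.

2140 px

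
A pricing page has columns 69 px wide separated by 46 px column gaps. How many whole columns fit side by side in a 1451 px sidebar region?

13 columns

Each extra column adds 69 + 46 = 115 px.
(1451 + 46) / 115 = 13.02, so 13 columns fit.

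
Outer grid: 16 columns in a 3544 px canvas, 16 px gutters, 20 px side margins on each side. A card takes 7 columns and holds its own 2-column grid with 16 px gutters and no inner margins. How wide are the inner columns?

Subtract both margins: 3544 − 2·20 = 3504 px.
16 columns + 15 gutters: 16c + 15·16 = 3504.
16c = 3504 − 240 = 3264, so c = 204 px.
7-column span = 7·204 + 6·16 = 1524 px.
2d + 1·16 = 1524 → 2d = 1508 → d = 754 px.

754 px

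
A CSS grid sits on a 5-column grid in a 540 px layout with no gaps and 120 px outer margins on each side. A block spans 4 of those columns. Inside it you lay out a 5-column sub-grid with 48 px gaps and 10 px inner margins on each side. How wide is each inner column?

Inside the margins: 540 − 240 = 300 px.
With no gaps, each column is 300/5 = 60 px.
With no gaps, 4 columns span 4·60 = 240 px.
Inner content = 240 − 2·10 = 220 px.
5 columns + 4 gaps: 5d + 4·48 = 220.
5d = 220 − 192 = 28, so d = 5.6 px.

5.6 px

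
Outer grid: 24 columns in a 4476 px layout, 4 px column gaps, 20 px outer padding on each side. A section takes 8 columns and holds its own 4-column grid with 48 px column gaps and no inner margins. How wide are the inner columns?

333 px

Subtract both margins: 4476 − 2·20 = 4436 px.
4436 − 23·4 = 4344; ÷24 gives c = 181 px.
Span of 8: 8·181 + 7·4 = 1448 + 28 = 1476 px.
4 columns + 3 column gaps: 4d + 3·48 = 1476.
4d = 1476 − 144 = 1332, so d = 333 px.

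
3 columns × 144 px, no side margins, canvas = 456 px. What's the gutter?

12 px

3·144 + 2g = 456 → 2g = 24 → g = 12 px.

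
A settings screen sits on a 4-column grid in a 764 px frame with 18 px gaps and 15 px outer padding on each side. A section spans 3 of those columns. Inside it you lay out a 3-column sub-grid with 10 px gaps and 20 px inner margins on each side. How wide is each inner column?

162 px

Inside the margins: 764 − 30 = 734 px.
4c + 3·18 = 734 → 4c = 680 → c = 170 px.
3 columns plus 2 gaps: 510 + 36 = 546 px.
Inner content = 546 − 2·20 = 506 px.
506 − 2·10 = 486; ÷3 gives d = 162 px.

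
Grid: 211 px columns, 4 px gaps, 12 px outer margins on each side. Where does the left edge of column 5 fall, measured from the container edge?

Each column+gutter stride is 215 px; 4 of them past the 12 px margin is 12 + 860 = 872 px.

872 px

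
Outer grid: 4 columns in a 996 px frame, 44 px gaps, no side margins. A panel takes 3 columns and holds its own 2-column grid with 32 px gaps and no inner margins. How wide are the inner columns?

4 columns + 3 gaps: 4c + 3·44 = 996.
4c = 996 − 132 = 864, so c = 216 px.
3 columns plus 2 gaps: 648 + 88 = 736 px.
2d + 1·32 = 736 → 2d = 704 → d = 352 px.

352 px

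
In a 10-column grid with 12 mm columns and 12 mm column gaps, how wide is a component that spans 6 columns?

132 mm

Span of 6: 6·12 + 5·12 = 72 + 60 = 132 mm.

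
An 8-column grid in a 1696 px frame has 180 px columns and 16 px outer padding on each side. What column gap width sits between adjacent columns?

Take off 32 px of margins, leaving 1664 px.
8 columns take 8·180 = 1440 px; remaining 224 splits into 7 column gaps.
g = 224 / 7 = 32 px.

32 px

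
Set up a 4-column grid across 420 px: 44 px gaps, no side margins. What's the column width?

Subtracting 3 gaps of 44 leaves 288 for 4 columns, so c = 72 px.

72 px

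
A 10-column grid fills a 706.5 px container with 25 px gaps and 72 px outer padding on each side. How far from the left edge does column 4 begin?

248.25 px

Take off 144 px of margins, leaving 562.5 px.
562.5 − 9·25 = 337.5; ÷10 gives c = 33.75 px.
Each column+gutter stride is 58.75 px; 3 of them past the 72 px margin is 72 + 176.25 = 248.25 px.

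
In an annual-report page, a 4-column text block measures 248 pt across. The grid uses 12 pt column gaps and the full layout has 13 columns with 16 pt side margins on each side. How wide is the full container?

865 pt

4c + 3·12 = 248 → 4c = 212 → c = 53 pt.
Adding margins, columns and gutters: 32 + 689 + 144 = 865 pt.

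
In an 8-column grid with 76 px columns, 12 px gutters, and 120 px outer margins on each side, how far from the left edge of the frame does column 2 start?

208 px

Before column 2: the margin + 1 column + 1 gutter.
Offset = 120 + 1·(76 + 12) = 120 + 88 = 208 px.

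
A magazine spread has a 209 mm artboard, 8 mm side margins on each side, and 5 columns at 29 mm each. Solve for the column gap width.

12 mm

Inside the margins: 209 − 16 = 193 mm.
5 columns take 5·29 = 145 mm; remaining 48 splits into 4 column gaps.
g = 48 / 4 = 12 mm.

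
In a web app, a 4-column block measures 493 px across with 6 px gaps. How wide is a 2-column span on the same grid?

4c + 3·6 = 493 → 4c = 475 → c = 118.75 px.
2-column span = 2·118.75 + 1·6 = 243.5 px.

243.5 px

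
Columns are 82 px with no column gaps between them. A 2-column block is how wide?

164 px

2-column span = 2·82 = 164 px.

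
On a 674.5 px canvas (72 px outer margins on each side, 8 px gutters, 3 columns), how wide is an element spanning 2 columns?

351 px

Subtract both margins: 674.5 − 2·72 = 530.5 px.
3 columns + 2 gutters: 3c + 2·8 = 530.5.
3c = 530.5 − 16 = 514.5, so c = 171.5 px.
2 columns plus 1 gutter: 343 + 8 = 351 px.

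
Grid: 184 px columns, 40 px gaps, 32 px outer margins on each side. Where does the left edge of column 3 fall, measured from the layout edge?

Before column 3: the margin + 2 columns + 2 gaps.
Offset = 32 + 2·(184 + 40) = 32 + 448 = 480 px.

480 px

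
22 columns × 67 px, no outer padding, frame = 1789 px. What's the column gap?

15 px

22·67 + 21g = 1789 → 21g = 315 → g = 15 px.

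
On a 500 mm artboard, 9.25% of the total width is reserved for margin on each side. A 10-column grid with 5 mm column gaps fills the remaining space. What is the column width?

36.25 mm

500 × (1 − 2·9.25%) = 500 × 81.5% = 407.5 mm for the columns.
10 columns + 9 column gaps: 10c + 9·5 = 407.5.
10c = 407.5 − 45 = 362.5, so c = 36.25 mm.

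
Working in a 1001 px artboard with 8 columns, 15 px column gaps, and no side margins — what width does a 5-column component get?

1001 − 7·15 = 896; ÷8 gives c = 112 px.
Span of 5: 5·112 + 4·15 = 560 + 60 = 620 px.

620 px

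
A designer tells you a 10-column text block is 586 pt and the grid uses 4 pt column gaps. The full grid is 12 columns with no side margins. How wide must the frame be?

704 pt

10c + 9·4 = 586 → 10c = 550 → c = 55 pt.
Total width: 12·55 + 11·4 = 704 pt.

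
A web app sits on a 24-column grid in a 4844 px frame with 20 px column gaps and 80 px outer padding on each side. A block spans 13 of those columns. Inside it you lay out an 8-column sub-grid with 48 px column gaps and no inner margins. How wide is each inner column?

Take off 160 px of margins, leaving 4684 px.
4684 − 23·20 = 4224; ÷24 gives c = 176 px.
13 columns plus 12 column gaps: 2288 + 240 = 2528 px.
8d + 7·48 = 2528 → 8d = 2192 → d = 274 px.

274 px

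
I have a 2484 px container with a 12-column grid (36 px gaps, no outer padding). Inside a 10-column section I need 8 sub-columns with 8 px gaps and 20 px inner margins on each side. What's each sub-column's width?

246 px

12 columns + 11 gaps: 12c + 11·36 = 2484.
12c = 2484 − 396 = 2088, so c = 174 px.
Span of 10: 10·174 + 9·36 = 1740 + 324 = 2064 px.
Inner content = 2064 − 2·20 = 2024 px.
Subtracting 7 gaps of 8 leaves 1968 for 8 columns, so d = 246 px.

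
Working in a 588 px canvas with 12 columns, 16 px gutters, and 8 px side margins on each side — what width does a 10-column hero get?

474 px

Inside the margins: 588 − 16 = 572 px.
Subtracting 11 gutters of 16 leaves 396 for 12 columns, so c = 33 px.
Span of 10: 10·33 + 9·16 = 330 + 144 = 474 px.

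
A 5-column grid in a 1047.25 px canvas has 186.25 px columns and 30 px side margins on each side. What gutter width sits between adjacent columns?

Content width = 1047.25 − 2·30 = 987.25 px.
5·186.25 + 4g = 987.25 → 4g = 56 → g = 14 px.

14 px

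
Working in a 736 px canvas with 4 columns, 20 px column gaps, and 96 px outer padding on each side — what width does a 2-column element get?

Content width = 736 − 2·96 = 544 px.
Subtracting 3 column gaps of 20 leaves 484 for 4 columns, so c = 121 px.
2-column span = 2·121 + 1·20 = 262 px.

262 px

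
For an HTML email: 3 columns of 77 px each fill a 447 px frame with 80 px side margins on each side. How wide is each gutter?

28 px

Take off 160 px of margins, leaving 287 px.
Columns use 231 px, leaving 56 px across 2 gutters = 28 px each.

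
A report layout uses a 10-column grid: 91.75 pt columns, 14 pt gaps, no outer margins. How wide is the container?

1043.5 pt

Total width: 10·91.75 + 9·14 = 1043.5 pt.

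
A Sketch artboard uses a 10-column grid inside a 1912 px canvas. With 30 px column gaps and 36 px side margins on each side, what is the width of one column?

Inside the margins: 1912 − 72 = 1840 px.
10c + 9·30 = 1840 → 10c = 1570 → c = 157 px.

157 px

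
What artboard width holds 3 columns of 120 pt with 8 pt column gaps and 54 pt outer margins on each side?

Adding margins, columns and gutters: 108 + 360 + 16 = 484 pt.

484 pt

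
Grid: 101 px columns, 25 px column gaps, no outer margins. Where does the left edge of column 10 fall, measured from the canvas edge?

Before column 10: 9 columns + 9 column gaps.
Offset = 9·(101 + 25) = 9·126 = 1134 px.

1134 px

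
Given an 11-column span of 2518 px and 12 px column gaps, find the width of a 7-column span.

Subtracting 10 column gaps of 12 leaves 2398 for 11 columns, so c = 218 px.
7 columns plus 6 column gaps: 1526 + 72 = 1598 px.

1598 px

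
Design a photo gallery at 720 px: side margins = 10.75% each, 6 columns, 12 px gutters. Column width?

Margins: 10.75% × 720 = 77.4 px each, so content = 720 − 154.8 = 565.2 px.
565.2 − 5·12 = 505.2; ÷6 gives c = 84.2 px.

84.2 px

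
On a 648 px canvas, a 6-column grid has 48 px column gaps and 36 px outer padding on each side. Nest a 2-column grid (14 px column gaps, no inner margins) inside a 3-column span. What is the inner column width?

125 px

Outer content = 648 − 2·36 = 576 px.
6 columns + 5 column gaps: 6c + 5·48 = 576.
6c = 576 − 240 = 336, so c = 56 px.
3-column span = 3·56 + 2·48 = 264 px.
2 columns + 1 column gap: 2d + 1·14 = 264.
2d = 264 − 14 = 250, so d = 125 px.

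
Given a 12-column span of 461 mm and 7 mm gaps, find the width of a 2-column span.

71 mm

12c + 11·7 = 461 → 12c = 384 → c = 32 mm.
2 columns plus 1 gap: 64 + 7 = 71 mm.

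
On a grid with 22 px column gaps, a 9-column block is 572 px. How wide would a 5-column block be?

308 px

Subtracting 8 column gaps of 22 leaves 396 for 9 columns, so c = 44 px.
Span of 5: 5·44 + 4·22 = 220 + 88 = 308 px.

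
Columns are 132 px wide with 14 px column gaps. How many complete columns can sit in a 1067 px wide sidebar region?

7 columns

Each extra column adds 132 + 14 = 146 px.
(1067 + 14) / 146 = 7.40, so 7 columns fit.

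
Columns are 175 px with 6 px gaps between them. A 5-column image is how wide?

899 px

5 columns plus 4 gaps: 875 + 24 = 899 px.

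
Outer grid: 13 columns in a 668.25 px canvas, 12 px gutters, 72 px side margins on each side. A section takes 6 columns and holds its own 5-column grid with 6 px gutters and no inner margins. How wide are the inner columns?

Inside the margins: 668.25 − 144 = 524.25 px.
13c + 12·12 = 524.25 → 13c = 380.25 → c = 29.25 px.
6 columns plus 5 gutters: 175.5 + 60 = 235.5 px.
5 columns + 4 gutters: 5d + 4·6 = 235.5.
5d = 235.5 − 24 = 211.5, so d = 42.3 px.

42.3 px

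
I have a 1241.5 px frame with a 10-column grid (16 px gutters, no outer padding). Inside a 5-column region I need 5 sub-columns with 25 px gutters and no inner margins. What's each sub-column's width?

102.55 px

1241.5 − 9·16 = 1097.5; ÷10 gives c = 109.75 px.
5 columns plus 4 gutters: 548.75 + 64 = 612.75 px.
612.75 − 4·25 = 512.75; ÷5 gives d = 102.55 px.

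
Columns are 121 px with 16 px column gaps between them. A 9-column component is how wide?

1217 px

9-column span = 9·121 + 8·16 = 1217 px.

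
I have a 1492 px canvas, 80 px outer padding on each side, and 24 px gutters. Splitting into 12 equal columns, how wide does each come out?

89 px

Content width = 1492 − 2·80 = 1332 px.
12 columns + 11 gutters: 12c + 11·24 = 1332.
12c = 1332 − 264 = 1068, so c = 89 px.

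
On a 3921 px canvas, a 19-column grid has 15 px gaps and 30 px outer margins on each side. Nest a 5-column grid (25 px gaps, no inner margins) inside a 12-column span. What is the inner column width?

466.6 px

Outer content = 3921 − 2·30 = 3861 px.
3861 − 18·15 = 3591; ÷19 gives c = 189 px.
12 columns plus 11 gaps: 2268 + 165 = 2433 px.
2433 − 4·25 = 2333; ÷5 gives d = 466.6 px.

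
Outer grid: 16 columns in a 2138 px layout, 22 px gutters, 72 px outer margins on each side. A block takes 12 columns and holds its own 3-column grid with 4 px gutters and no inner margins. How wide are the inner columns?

Inside the margins: 2138 − 144 = 1994 px.
1994 − 15·22 = 1664; ÷16 gives c = 104 px.
Span of 12: 12·104 + 11·22 = 1248 + 242 = 1490 px.
3 columns + 2 gutters: 3d + 2·4 = 1490.
3d = 1490 − 8 = 1482, so d = 494 px.

494 px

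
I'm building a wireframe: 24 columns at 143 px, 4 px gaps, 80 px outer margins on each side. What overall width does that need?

Total width: 2·80 + 24·143 + 23·4 = 3684 px.

3684 px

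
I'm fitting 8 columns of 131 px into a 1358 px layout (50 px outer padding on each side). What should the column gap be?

Content width = 1358 − 2·50 = 1258 px.
8 columns take 8·131 = 1048 px; remaining 210 splits into 7 column gaps.
g = 210 / 7 = 30 px.

30 px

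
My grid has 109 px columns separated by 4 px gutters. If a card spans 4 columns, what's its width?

4-column span = 4·109 + 3·4 = 448 px.

448 px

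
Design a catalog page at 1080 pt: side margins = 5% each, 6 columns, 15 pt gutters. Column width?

Margins: 5% × 1080 = 54 pt each, so content = 1080 − 108 = 972 pt.
6c + 5·15 = 972 → 6c = 897 → c = 149.5 pt.

149.5 pt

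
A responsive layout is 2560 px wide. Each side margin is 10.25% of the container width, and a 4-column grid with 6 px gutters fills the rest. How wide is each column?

Margins: 10.25% × 2560 = 262.4 px each, so content = 2560 − 524.8 = 2035.2 px.
4 columns + 3 gutters: 4c + 3·6 = 2035.2.
4c = 2035.2 − 18 = 2017.2, so c = 504.3 px.

504.3 px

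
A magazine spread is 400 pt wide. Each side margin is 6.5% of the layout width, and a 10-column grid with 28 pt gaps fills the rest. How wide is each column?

Margins: 6.5% × 400 = 26 pt each, so content = 400 − 52 = 348 pt.
10c + 9·28 = 348 → 10c = 96 → c = 9.6 pt.

9.6 pt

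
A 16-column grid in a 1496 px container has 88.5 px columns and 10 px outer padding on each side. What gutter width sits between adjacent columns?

4 px

Content width = 1496 − 2·10 = 1476 px.
16·88.5 + 15g = 1476 → 15g = 60 → g = 4 px.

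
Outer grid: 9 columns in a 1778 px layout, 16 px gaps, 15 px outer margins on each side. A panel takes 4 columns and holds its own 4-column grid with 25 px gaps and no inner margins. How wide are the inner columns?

Outer content = 1778 − 2·15 = 1748 px.
1748 − 8·16 = 1620; ÷9 gives c = 180 px.
4-column span = 4·180 + 3·16 = 768 px.
768 − 3·25 = 693; ÷4 gives d = 173.25 px.

173.25 px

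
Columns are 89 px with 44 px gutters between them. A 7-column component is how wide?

887 px

7-column span = 7·89 + 6·44 = 887 px.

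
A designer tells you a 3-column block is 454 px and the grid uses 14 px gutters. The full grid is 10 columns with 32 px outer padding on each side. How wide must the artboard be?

1610 px

3c + 2·14 = 454 → 3c = 426 → c = 142 px.
Artboard = 2·32 + 10·142 + 9·14 = 64 + 1420 + 126 = 1610 px.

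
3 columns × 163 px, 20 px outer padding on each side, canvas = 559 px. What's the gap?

Content width = 559 − 2·20 = 519 px.
3·163 + 2g = 519 → 2g = 30 → g = 15 px.

15 px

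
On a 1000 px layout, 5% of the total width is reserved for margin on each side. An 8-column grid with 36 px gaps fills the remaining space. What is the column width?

81 px

Each margin = 5% of 1000 = 50 px; content = 1000 − 2·50 = 900 px.
Subtracting 7 gaps of 36 leaves 648 for 8 columns, so c = 81 px.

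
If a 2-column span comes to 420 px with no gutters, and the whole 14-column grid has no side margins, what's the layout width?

2940 px

2c = 420 → c = 210 px.
Total width: 14·210 = 2940 px.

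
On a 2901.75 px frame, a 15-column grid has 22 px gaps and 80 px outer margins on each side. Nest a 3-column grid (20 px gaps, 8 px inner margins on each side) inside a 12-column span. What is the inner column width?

711 px

Inside the margins: 2901.75 − 160 = 2741.75 px.
15c + 14·22 = 2741.75 → 15c = 2433.75 → c = 162.25 px.
12 columns plus 11 gaps: 1947 + 242 = 2189 px.
Inner content = 2189 − 2·8 = 2173 px.
3 columns + 2 gaps: 3d + 2·20 = 2173.
3d = 2173 − 40 = 2133, so d = 711 px.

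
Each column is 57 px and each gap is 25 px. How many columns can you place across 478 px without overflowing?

6 columns: 6·57 + 5·25 = 467 px ≤ 478.
7 columns: 549 px > 478. So 6.

6 columns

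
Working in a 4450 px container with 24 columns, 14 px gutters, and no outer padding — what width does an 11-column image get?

2032 px

4450 − 23·14 = 4128; ÷24 gives c = 172 px.
Span of 11: 11·172 + 10·14 = 1892 + 140 = 2032 px.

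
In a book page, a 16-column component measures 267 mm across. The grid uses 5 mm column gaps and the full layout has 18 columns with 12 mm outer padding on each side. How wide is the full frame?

325 mm

16 columns + 15 column gaps: 16c + 15·5 = 267.
16c = 267 − 75 = 192, so c = 12 mm.
Frame = 2·12 + 18·12 + 17·5 = 24 + 216 + 85 = 325 mm.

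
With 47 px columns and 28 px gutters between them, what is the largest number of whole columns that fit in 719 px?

Each extra column adds 47 + 28 = 75 px.
(719 + 28) / 75 = 9.96, so 9 columns fit.

9 columns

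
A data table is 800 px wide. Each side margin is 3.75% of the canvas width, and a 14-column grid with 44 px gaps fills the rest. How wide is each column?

800 × (1 − 2·3.75%) = 800 × 92.5% = 740 px for the columns.
14c + 13·44 = 740 → 14c = 168 → c = 12 px.

12 px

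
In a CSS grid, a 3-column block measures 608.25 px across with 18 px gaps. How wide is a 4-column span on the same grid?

817 px

Subtracting 2 gaps of 18 leaves 572.25 for 3 columns, so c = 190.75 px.
4-column span = 4·190.75 + 3·18 = 817 px.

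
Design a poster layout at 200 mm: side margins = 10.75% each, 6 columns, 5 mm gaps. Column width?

Margins: 10.75% × 200 = 21.5 mm each, so content = 200 − 43 = 157 mm.
6c + 5·5 = 157 → 6c = 132 → c = 22 mm.

22 mm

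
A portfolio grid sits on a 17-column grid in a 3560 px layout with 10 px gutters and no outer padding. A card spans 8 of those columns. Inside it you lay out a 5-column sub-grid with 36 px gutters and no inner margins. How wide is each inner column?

17c + 16·10 = 3560 → 17c = 3400 → c = 200 px.
Span of 8: 8·200 + 7·10 = 1600 + 70 = 1670 px.
5 columns + 4 gutters: 5d + 4·36 = 1670.
5d = 1670 − 144 = 1526, so d = 305.2 px.

305.2 px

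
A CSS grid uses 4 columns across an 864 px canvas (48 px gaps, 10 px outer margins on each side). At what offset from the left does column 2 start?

Inside the margins: 864 − 20 = 844 px.
4c + 3·48 = 844 → 4c = 700 → c = 175 px.
Column 2 starts at margin + 1·(column + gutter) = 10 + 1·223 = 233 px.

233 px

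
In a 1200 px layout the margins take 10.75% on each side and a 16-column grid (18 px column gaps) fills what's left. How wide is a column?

Margins: 10.75% × 1200 = 129 px each, so content = 1200 − 258 = 942 px.
16c + 15·18 = 942 → 16c = 672 → c = 42 px.

42 px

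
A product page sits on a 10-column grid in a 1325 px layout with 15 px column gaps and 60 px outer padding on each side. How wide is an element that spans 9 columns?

1083 px

Content width = 1325 − 2·60 = 1205 px.
1205 − 9·15 = 1070; ÷10 gives c = 107 px.
9-column span = 9·107 + 8·15 = 1083 px.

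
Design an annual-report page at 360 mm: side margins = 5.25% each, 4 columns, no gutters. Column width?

80.55 mm

360 × (1 − 2·5.25%) = 360 × 89.5% = 322.2 mm for the columns.
322.2 / 4 = 80.55 mm per column.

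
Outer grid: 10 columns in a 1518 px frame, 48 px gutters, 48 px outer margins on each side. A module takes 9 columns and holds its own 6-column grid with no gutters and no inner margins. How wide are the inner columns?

212.5 px

Outer content = 1518 − 2·48 = 1422 px.
Subtracting 9 gutters of 48 leaves 990 for 10 columns, so c = 99 px.
9 columns plus 8 gutters: 891 + 384 = 1275 px.
6d = 1275 → d = 212.5 px.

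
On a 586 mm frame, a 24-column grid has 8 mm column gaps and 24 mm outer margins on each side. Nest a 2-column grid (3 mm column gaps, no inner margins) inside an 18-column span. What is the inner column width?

199.25 mm

Inside the margins: 586 − 48 = 538 mm.
538 − 23·8 = 354; ÷24 gives c = 14.75 mm.
18 columns plus 17 column gaps: 265.5 + 136 = 401.5 mm.
401.5 − 1·3 = 398.5; ÷2 gives d = 199.25 mm.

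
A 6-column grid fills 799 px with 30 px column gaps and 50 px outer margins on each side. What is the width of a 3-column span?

334.5 px

Content width = 799 − 2·50 = 699 px.
Subtracting 5 column gaps of 30 leaves 549 for 6 columns, so c = 91.5 px.
3 columns plus 2 column gaps: 274.5 + 60 = 334.5 px.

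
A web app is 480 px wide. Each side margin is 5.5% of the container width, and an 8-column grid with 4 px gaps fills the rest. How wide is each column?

480 × (1 − 2·5.5%) = 480 × 89% = 427.2 px for the columns.
Subtracting 7 gaps of 4 leaves 399.2 for 8 columns, so c = 49.9 px.

49.9 px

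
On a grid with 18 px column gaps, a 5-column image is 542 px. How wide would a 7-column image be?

Subtracting 4 column gaps of 18 leaves 470 for 5 columns, so c = 94 px.
Span of 7: 7·94 + 6·18 = 658 + 108 = 766 px.

766 px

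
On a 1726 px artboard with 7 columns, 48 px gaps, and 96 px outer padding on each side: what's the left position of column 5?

Content = 1726 − 2·96 = 1534 px.
Subtracting 6 gaps of 48 leaves 1246 for 7 columns, so c = 178 px.
Each column+gutter stride is 226 px; 4 of them past the 96 px margin is 96 + 904 = 1000 px.

1000 px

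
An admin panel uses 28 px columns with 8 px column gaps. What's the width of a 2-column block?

64 px

2 columns plus 1 column gap: 56 + 8 = 64 px.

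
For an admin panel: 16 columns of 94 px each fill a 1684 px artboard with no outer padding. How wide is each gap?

12 px

16·94 + 15g = 1684 → 15g = 180 → g = 12 px.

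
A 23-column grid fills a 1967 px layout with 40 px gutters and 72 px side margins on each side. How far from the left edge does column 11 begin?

Take off 144 px of margins, leaving 1823 px.
23 columns + 22 gutters: 23c + 22·40 = 1823.
23c = 1823 − 880 = 943, so c = 41 px.
Each column+gutter stride is 81 px; 10 of them past the 72 px margin is 72 + 810 = 882 px.

882 px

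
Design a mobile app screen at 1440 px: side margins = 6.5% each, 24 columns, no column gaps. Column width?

52.2 px

1440 × (1 − 2·6.5%) = 1440 × 87% = 1252.8 px for the columns.
1252.8 / 24 = 52.2 px per column.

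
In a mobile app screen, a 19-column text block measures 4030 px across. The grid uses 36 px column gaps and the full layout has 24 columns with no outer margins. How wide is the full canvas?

19 columns + 18 column gaps: 19c + 18·36 = 4030.
19c = 4030 − 648 = 3382, so c = 178 px.
Summing: 4272 + 828 = 5100 px.

5100 px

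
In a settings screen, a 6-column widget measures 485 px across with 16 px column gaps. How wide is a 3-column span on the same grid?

234.5 px

6 columns + 5 column gaps: 6c + 5·16 = 485.
6c = 485 − 80 = 405, so c = 67.5 px.
Span of 3: 3·67.5 + 2·16 = 202.5 + 32 = 234.5 px.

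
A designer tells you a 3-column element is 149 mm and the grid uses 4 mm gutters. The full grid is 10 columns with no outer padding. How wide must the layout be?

149 − 2·4 = 141; ÷3 gives c = 47 mm.
Total width: 10·47 + 9·4 = 506 mm.

506 mm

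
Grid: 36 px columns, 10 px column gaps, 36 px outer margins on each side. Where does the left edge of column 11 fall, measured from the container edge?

Column 11 starts at margin + 10·(column + gutter) = 36 + 10·46 = 496 px.

496 px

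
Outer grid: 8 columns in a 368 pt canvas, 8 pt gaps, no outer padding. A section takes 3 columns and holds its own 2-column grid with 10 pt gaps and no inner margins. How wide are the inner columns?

61.5 pt

8c + 7·8 = 368 → 8c = 312 → c = 39 pt.
3 columns plus 2 gaps: 117 + 16 = 133 pt.
2d + 1·10 = 133 → 2d = 123 → d = 61.5 pt.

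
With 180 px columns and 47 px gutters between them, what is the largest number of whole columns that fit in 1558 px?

Each extra column adds 180 + 47 = 227 px.
(1558 + 47) / 227 = 7.07, so 7 columns fit.

7 columns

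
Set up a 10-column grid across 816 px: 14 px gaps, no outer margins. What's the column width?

10c + 9·14 = 816 → 10c = 690 → c = 69 px.

69 px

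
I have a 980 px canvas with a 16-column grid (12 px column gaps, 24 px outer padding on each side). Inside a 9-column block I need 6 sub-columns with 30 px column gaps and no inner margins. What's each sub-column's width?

61.5 px

Subtract both margins: 980 − 2·24 = 932 px.
Subtracting 15 column gaps of 12 leaves 752 for 16 columns, so c = 47 px.
9-column span = 9·47 + 8·12 = 519 px.
6d + 5·30 = 519 → 6d = 369 → d = 61.5 px.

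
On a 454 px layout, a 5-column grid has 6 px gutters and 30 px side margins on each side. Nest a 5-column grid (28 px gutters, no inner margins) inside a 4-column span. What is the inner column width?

Take off 60 px of margins, leaving 394 px.
5 columns + 4 gutters: 5c + 4·6 = 394.
5c = 394 − 24 = 370, so c = 74 px.
Span of 4: 4·74 + 3·6 = 296 + 18 = 314 px.
5 columns + 4 gutters: 5d + 4·28 = 314.
5d = 314 − 112 = 202, so d = 40.4 px.

40.4 px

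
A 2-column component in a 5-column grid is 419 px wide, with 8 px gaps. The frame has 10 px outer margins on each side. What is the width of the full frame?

1079.5 px

2c + 1·8 = 419 → 2c = 411 → c = 205.5 px.
Adding margins, columns and gutters: 20 + 1027.5 + 32 = 1079.5 px.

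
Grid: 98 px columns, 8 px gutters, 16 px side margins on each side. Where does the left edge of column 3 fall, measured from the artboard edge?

Before column 3: the margin + 2 columns + 2 gutters.
Offset = 16 + 2·(98 + 8) = 16 + 212 = 228 px.

228 px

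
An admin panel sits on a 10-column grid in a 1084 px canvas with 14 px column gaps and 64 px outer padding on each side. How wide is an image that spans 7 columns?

Inside the margins: 1084 − 128 = 956 px.
956 − 9·14 = 830; ÷10 gives c = 83 px.
Span of 7: 7·83 + 6·14 = 581 + 84 = 665 px.

665 px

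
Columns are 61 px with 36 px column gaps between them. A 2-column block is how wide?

158 px

2 columns plus 1 column gap: 122 + 36 = 158 px.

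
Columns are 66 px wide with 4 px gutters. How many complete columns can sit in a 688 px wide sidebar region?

9 columns

k columns need k·66 + (k−1)·4 = k·70 − 4.
k·70 − 4 ≤ 688 → k ≤ 692 / 70 ≈ 9.89, so k = 9.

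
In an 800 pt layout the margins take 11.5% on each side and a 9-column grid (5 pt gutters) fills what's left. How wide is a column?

Margins: 11.5% × 800 = 92 pt each, so content = 800 − 184 = 616 pt.
Subtracting 8 gutters of 5 leaves 576 for 9 columns, so c = 64 pt.

64 pt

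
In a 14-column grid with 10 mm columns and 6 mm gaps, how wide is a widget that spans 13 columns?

202 mm

Span of 13: 13·10 + 12·6 = 130 + 72 = 202 mm.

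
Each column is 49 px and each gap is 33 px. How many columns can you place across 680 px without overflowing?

Each extra column adds 49 + 33 = 82 px.
(680 + 33) / 82 = 8.70, so 8 columns fit.

8 columns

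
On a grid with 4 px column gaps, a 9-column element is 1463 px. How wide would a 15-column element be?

1463 − 8·4 = 1431; ÷9 gives c = 159 px.
Span of 15: 15·159 + 14·4 = 2385 + 56 = 2441 px.

2441 px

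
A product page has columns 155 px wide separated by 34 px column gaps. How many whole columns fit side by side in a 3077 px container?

16 columns: 16·155 + 15·34 = 2990 px ≤ 3077.
17 columns: 3179 px > 3077. So 16.

16 columns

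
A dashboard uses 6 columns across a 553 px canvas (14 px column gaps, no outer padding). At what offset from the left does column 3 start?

6c + 5·14 = 553 → 6c = 483 → c = 80.5 px.
No margin, so column 3 starts at 2·(column + gutter) = 2·94.5 = 189 px.

189 px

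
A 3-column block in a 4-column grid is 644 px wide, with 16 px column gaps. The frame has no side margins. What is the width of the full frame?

3c + 2·16 = 644 → 3c = 612 → c = 204 px.
Frame = 4·204 + 3·16 = 816 + 48 = 864 px.

864 px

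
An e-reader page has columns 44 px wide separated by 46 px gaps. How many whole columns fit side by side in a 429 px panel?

5 columns

5 columns: 5·44 + 4·46 = 404 px ≤ 429.
6 columns: 494 px > 429. So 5.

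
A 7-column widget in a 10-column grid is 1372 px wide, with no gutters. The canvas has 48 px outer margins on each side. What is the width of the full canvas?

7c = 1372 → c = 196 px.
Summing: 96 + 1960 = 2056 px.

2056 px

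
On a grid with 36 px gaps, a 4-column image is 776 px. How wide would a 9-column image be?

4c + 3·36 = 776 → 4c = 668 → c = 167 px.
9-column span = 9·167 + 8·36 = 1791 px.

1791 px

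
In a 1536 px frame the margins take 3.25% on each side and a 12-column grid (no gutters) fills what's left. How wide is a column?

119.68 px

1536 × (1 − 2·3.25%) = 1536 × 93.5% = 1436.16 px for the columns.
12c = 1436.16 → c = 119.68 px.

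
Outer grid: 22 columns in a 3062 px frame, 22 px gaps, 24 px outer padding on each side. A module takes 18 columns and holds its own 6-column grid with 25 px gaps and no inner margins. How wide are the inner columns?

Inside the margins: 3062 − 48 = 3014 px.
22c + 21·22 = 3014 → 22c = 2552 → c = 116 px.
18 columns plus 17 gaps: 2088 + 374 = 2462 px.
6 columns + 5 gaps: 6d + 5·25 = 2462.
6d = 2462 − 125 = 2337, so d = 389.5 px.

389.5 px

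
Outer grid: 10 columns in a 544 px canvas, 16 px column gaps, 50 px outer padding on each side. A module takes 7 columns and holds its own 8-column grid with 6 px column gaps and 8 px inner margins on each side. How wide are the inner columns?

Outer content = 544 − 2·50 = 444 px.
Subtracting 9 column gaps of 16 leaves 300 for 10 columns, so c = 30 px.
7-column span = 7·30 + 6·16 = 306 px.
Inner content = 306 − 2·8 = 290 px.
290 − 7·6 = 248; ÷8 gives d = 31 px.

31 px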